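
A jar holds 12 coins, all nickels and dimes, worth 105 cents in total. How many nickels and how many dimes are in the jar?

nickels: 3, dimes: 9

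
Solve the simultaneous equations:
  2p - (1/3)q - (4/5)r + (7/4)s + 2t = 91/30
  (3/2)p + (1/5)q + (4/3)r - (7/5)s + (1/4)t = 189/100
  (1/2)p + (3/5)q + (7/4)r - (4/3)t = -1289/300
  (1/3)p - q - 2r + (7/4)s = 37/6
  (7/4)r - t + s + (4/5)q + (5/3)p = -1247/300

Row-reduce the augmented matrix:
R1 ← R1 / (2).
R2 ← R2 − 3/2·R1.
R3 ← R3 − 1/2·R1.
R4 ← R4 − 1/3·R1.
R5 ← R5 − 5/3·R1.
R2 ← R2 / (9/20).
R1 ← R1 + 1/6·R2.
R3 ← R3 − 41/60·R2.
R4 ← R4 + 17/18·R2.
R5 ← R5 − 97/90·R2.
R3 ← R3 / (-1597/1620).
R1 ← R1 − 128/405·R3.
R2 ← R2 − 116/27·R3.
R4 ← R4 − 2662/1215·R3.
R5 ← R5 + 10759/4860·R3.
R4 ← R4 / (31521/7985).
R1 ← R1 − 16779/15970·R4.
R2 ← R2 − 63987/6388·R4.
R3 ← R3 + 5964/1597·R4.
R5 ← R5 + 35599/15970·R4.
R5 ← R5 / (-399068/283689).
R1 ← R1 − 70595/54036·R5.
R2 ← R2 − 501665/108072·R5.
R3 ← R3 + 36835/13509·R5.
R4 ← R4 + 404275/567378·R5.
Reading off the reduced rows gives p = 13/5, q = -14/5, r = -3, s = -2, t = -1.

p = 13/5, q = -14/5, r = -3, s = -2, t = -1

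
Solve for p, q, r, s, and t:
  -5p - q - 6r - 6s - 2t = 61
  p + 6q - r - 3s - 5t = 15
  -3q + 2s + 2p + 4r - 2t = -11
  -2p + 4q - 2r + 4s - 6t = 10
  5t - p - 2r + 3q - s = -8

p = -6, q = -1, r = 0, s = -4, t = -3

Row-reduce the augmented matrix:
R1 ← R1 / (-5).
R2 ← R2 − 1·R1.
R3 ← R3 − 2·R1.
R4 ← R4 + 2·R1.
R5 ← R5 + 1·R1.
R2 ← R2 / (29/5).
R1 ← R1 − 1/5·R2.
R3 ← R3 + 17/5·R2.
R4 ← R4 − 22/5·R2.
R5 ← R5 − 16/5·R2.
R3 ← R3 / (9/29).
R1 ← R1 − 37/29·R3.
R2 ← R2 + 11/29·R3.
R4 ← R4 − 60/29·R3.
R5 ← R5 − 12/29·R3.
R4 ← R4 / (86/3).
R1 ← R1 − 118/9·R4.
R2 ← R2 + 38/9·R4.
R3 ← R3 + 83/9·R4.
R5 ← R5 − 19/3·R4.
R5 ← R5 / (335/43).
R1 ← R1 − 958/129·R5.
R2 ← R2 + 326/129·R5.
R3 ← R3 + 875/129·R5.
R4 ← R4 − 58/43·R5.
Reading off the reduced rows gives p = -6, q = -1, r = 0, s = -4, t = -3.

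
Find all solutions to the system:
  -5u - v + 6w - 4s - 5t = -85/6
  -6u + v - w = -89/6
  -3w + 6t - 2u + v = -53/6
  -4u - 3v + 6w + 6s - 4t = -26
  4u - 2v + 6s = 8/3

Row-reduce the augmented matrix:
R1 ← R1 / (-5).
R2 ← R2 + 6·R1.
R3 ← R3 + 2·R1.
R4 ← R4 + 4·R1.
R5 ← R5 − 4·R1.
R2 ← R2 / (11/5).
R1 ← R1 − 1/5·R2.
R3 ← R3 − 7/5·R2.
R4 ← R4 + 11/5·R2.
R5 ← R5 + 14/5·R2.
R3 ← R3 / (-2/11).
R1 ← R1 + 5/11·R3.
R2 ← R2 + 41/11·R3.
R4 ← R4 + 7·R3.
R5 ← R5 + 62/11·R3.
R4 ← R4 / (70).
R1 ← R1 − 4·R4.
R2 ← R2 − 32·R4.
R3 ← R3 − 8·R4.
R5 ← R5 − 54·R4.
R5 ← R5 / (-45/7).
R1 ← R1 + 8/7·R5.
R2 ← R2 + 85/7·R5.
R3 ← R3 + 37/7·R5.
R4 ← R4 + 31/14·R5.
Reading off the reduced rows gives u = 3, v = 5/3, w = -3/2, s = -1, t = -3/2.

u = 3, v = 5/3, w = -3/2, s = -1, t = -3/2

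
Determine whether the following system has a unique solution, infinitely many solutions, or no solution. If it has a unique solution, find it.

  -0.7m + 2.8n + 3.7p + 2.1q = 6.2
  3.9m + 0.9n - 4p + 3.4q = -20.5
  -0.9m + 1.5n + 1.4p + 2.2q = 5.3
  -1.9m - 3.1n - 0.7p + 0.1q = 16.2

m = -3, n = -4, p = 3, q = 2

Row-reduce the augmented matrix:
R1 ← R1 / (-7/10).
R2 ← R2 − 39/10·R1.
R3 ← R3 + 9/10·R1.
R4 ← R4 + 19/10·R1.
R2 ← R2 / (33/2).
R1 ← R1 + 4·R2.
R3 ← R3 + 21/10·R2.
R4 ← R4 + 107/10·R2.
R3 ← R3 / (-2392/1925).
R1 ← R1 + 1453/1155·R3.
R2 ← R2 − 1163/1155·R3.
R4 ← R4 − 361/11550·R3.
R4 ← R4 / (4397/1040).
R1 ← R1 + 81/104·R4.
R2 ← R2 − 215/104·R4.
R3 ← R3 + 119/104·R4.
Reading off the reduced rows gives m = -3, n = -4, p = 3, q = 2.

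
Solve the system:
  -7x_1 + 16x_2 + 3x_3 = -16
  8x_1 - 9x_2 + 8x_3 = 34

infinitely many solutions

Row-reduce:
R1 ← R1 / (-7).
R2 ← R2 − 8·R1.
R2 ← R2 / (65/7).
R1 ← R1 + 16/7·R2.
Rank is 2 with 3 unknowns, leaving x_3 free.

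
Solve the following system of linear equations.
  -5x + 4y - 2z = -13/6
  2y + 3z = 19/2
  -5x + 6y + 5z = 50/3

x = 1/2, y = 5/4, z = 7/3

Row-reduce the augmented matrix:
R1 ← R1 / (-5).
R3 ← R3 + 5·R1.
R2 ← R2 / (2).
R1 ← R1 + 4/5·R2.
R3 ← R3 − 2·R2.
R3 ← R3 / (4).
R1 ← R1 − 8/5·R3.
R2 ← R2 − 3/2·R3.
Reading off the reduced rows gives x = 1/2, y = 5/4, z = 7/3.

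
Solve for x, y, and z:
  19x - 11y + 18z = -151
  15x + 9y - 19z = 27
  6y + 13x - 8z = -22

x = -4, y = -3, z = -6

Row-reduce the augmented matrix:
R1 ← R1 / (19).
R2 ← R2 − 15·R1.
R3 ← R3 − 13·R1.
R2 ← R2 / (336/19).
R1 ← R1 + 11/19·R2.
R3 ← R3 − 257/19·R2.
R3 ← R3 / (1709/336).
R1 ← R1 + 47/336·R3.
R2 ← R2 + 631/336·R3.
Reading off the reduced rows gives x = -4, y = -3, z = -6.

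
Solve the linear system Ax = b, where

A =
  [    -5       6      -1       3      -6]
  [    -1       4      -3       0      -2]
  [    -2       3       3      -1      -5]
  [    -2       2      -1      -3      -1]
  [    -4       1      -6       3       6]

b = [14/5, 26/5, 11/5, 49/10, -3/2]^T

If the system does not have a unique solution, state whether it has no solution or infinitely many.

Row-reduce the augmented matrix:
R1 ← R1 / (-5).
R2 ← R2 + 1·R1.
R3 ← R3 + 2·R1.
R4 ← R4 + 2·R1.
R5 ← R5 + 4·R1.
R2 ← R2 / (14/5).
R1 ← R1 + 6/5·R2.
R3 ← R3 − 3/5·R2.
R4 ← R4 + 2/5·R2.
R5 ← R5 + 19/5·R2.
R3 ← R3 / (4).
R1 ← R1 + 1·R3.
R2 ← R2 + 1·R3.
R4 ← R4 + 1·R3.
R5 ← R5 + 9·R3.
R4 ← R4 / (-269/56).
R1 ← R1 + 11/8·R4.
R2 ← R2 + 41/56·R4.
R3 ← R3 + 29/56·R4.
R5 ← R5 + 39/8·R4.
R5 ← R5 / (958/269).
R1 ← R1 − 15/269·R5.
R2 ← R2 + 268/269·R5.
R3 ← R3 + 183/269·R5.
R4 ← R4 + 38/269·R5.
Reading off the reduced rows gives x_1 = 1/5, x_2 = 1/2, x_3 = -4/5, x_4 = -1, x_5 = -1/2.

x_1 = 1/5, x_2 = 1/2, x_3 = -4/5, x_4 = -1, x_5 = -1/2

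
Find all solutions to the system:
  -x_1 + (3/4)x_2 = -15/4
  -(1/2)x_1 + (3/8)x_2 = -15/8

infinitely many solutions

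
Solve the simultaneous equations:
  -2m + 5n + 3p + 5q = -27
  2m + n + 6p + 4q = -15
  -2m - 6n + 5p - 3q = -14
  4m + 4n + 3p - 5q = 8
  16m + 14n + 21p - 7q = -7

no solution

Row-reduce:
R1 ← R1 / (-2).
R2 ← R2 − 2·R1.
R3 ← R3 + 2·R1.
R4 ← R4 − 4·R1.
R5 ← R5 − 16·R1.
R2 ← R2 / (6).
R1 ← R1 + 5/2·R2.
R3 ← R3 + 11·R2.
R4 ← R4 − 14·R2.
R5 ← R5 − 54·R2.
R3 ← R3 / (37/2).
R1 ← R1 − 9/4·R3.
R2 ← R2 − 3/2·R3.
R4 ← R4 + 12·R3.
R5 ← R5 + 36·R3.
R4 ← R4 / (-388/37).
R1 ← R1 − 8/37·R4.
R2 ← R2 − 30/37·R4.
R3 ← R3 − 17/37·R4.
R5 ← R5 + 1164/37·R4.
Row 5 reduces to 0 = -1, a contradiction. The system is inconsistent.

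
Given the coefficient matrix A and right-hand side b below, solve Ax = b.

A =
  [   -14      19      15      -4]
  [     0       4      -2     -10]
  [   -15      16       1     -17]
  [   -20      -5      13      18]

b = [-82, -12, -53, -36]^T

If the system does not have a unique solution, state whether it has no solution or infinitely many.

Row-reduce the augmented matrix:
R1 ← R1 / (-14).
R3 ← R3 + 15·R1.
R4 ← R4 + 20·R1.
R2 ← R2 / (4).
R1 ← R1 + 19/14·R2.
R3 ← R3 + 61/14·R2.
R4 ← R4 + 225/7·R2.
R3 ← R3 / (-69/4).
R1 ← R1 + 7/4·R3.
R2 ← R2 + 1/2·R3.
R4 ← R4 + 49/2·R3.
R4 ← R4 / (-11164/483).
R1 ← R1 + 344/483·R4.
R2 ← R2 + 877/483·R4.
R3 ← R3 − 661/483·R4.
Reading off the reduced rows gives x_1 = 1, x_2 = 0, x_3 = -4, x_4 = 2.

x_1 = 1, x_2 = 0, x_3 = -4, x_4 = 2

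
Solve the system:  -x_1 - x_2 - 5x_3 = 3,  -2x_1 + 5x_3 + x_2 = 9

infinitely many solutions

Row-reduce:
R1 ← R1 / (-1).
R2 ← R2 + 2·R1.
R2 ← R2 / (3).
R1 ← R1 − 1·R2.
Rank is 2 with 3 unknowns, leaving x_3 free.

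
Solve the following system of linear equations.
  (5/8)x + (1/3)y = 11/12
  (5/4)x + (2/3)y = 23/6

no solution

Row-reduce:
R1 ← R1 / (5/8).
R2 ← R2 − 5/4·R1.
Row 2 reduces to 0 = 2, a contradiction. The system is inconsistent.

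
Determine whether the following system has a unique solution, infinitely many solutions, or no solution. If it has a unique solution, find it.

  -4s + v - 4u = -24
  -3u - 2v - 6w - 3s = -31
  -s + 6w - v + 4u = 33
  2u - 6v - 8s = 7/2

no solution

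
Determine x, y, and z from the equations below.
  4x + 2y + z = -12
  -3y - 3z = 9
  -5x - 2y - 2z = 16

Row-reduce the augmented matrix:
R1 ← R1 / (4).
R3 ← R3 + 5·R1.
R2 ← R2 / (-3).
R1 ← R1 − 1/2·R2.
R3 ← R3 − 1/2·R2.
R3 ← R3 / (-5/4).
R1 ← R1 + 1/4·R3.
R2 ← R2 − 1·R3.
Reading off the reduced rows gives x = -2, y = -1, z = -2.

x = -2, y = -1, z = -2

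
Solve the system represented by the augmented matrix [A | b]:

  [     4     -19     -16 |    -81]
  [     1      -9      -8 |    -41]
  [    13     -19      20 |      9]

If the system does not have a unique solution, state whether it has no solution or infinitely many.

x_1 = 2, x_2 = 3, x_3 = 2

Row-reduce the augmented matrix:
R1 ← R1 / (4).
R2 ← R2 − 1·R1.
R3 ← R3 − 13·R1.
R2 ← R2 / (-17/4).
R1 ← R1 + 19/4·R2.
R3 ← R3 − 171/4·R2.
R3 ← R3 / (540/17).
R1 ← R1 − 8/17·R3.
R2 ← R2 − 16/17·R3.
Reading off the reduced rows gives x_1 = 2, x_2 = 3, x_3 = 2.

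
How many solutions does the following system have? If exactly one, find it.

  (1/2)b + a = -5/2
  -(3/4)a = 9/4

a = -3, b = 1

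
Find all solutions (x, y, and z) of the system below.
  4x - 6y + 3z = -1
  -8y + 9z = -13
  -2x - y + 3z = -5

no solution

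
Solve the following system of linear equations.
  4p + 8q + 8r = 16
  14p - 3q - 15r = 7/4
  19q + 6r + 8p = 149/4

p = 1/2, q = 7/4, r = 0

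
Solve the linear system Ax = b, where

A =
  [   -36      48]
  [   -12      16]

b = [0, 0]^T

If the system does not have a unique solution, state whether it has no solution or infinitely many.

infinitely many solutions

Row-reduce:
R1 ← R1 / (-36).
R2 ← R2 + 12·R1.
Rank is 1 with 2 unknowns, leaving x_2 free.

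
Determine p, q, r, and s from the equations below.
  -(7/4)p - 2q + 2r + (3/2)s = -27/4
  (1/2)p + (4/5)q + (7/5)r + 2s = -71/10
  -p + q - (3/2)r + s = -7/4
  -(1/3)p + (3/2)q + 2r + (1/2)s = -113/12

p = 2, q = -2, r = -5/2, s = -3/2

Row-reduce the augmented matrix:
R1 ← R1 / (-7/4).
R2 ← R2 − 1/2·R1.
R3 ← R3 + 1·R1.
R4 ← R4 + 1/3·R1.
R2 ← R2 / (8/35).
R1 ← R1 − 8/7·R2.
R3 ← R3 − 15/7·R2.
R4 ← R4 − 79/42·R2.
R3 ← R3 / (-169/8).
R1 ← R1 + 11·R3.
R2 ← R2 − 69/8·R3.
R4 ← R4 + 701/48·R3.
R4 ← R4 / (-8375/2028).
R1 ← R1 + 206/169·R4.
R2 ← R2 − 469/338·R4.
R3 ← R3 − 181/169·R4.
Reading off the reduced rows gives p = 2, q = -2, r = -5/2, s = -3/2.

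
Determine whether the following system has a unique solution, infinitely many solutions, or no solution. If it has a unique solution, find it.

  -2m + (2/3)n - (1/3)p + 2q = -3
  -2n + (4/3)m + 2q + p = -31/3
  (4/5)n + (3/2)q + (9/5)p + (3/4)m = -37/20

infinitely many solutions

Row-reduce:
R1 ← R1 / (-2).
R2 ← R2 − 4/3·R1.
R3 ← R3 − 3/4·R1.
R2 ← R2 / (-14/9).
R1 ← R1 + 1/3·R2.
R3 ← R3 − 21/20·R2.
R3 ← R3 / (11/5).
R2 ← R2 + 1/2·R3.
Rank is 3 with 4 unknowns, leaving q free.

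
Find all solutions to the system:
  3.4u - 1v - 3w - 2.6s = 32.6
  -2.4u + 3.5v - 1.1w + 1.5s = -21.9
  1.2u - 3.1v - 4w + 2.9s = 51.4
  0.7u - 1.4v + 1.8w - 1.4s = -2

u = 6, v = -5, w = -5, s = 3

Row-reduce the augmented matrix:
R1 ← R1 / (17/5).
R2 ← R2 + 12/5·R1.
R3 ← R3 − 6/5·R1.
R4 ← R4 − 7/10·R1.
R2 ← R2 / (95/34).
R1 ← R1 + 5/17·R2.
R3 ← R3 + 467/170·R2.
R4 ← R4 + 203/170·R2.
R3 ← R3 / (-28997/4750).
R1 ← R1 + 116/95·R3.
R2 ← R2 + 547/475·R3.
R4 ← R4 − 2476/2375·R3.
R4 ← R4 / (-59782/144985).
R1 ← R1 + 43428/28997·R4.
R2 ← R2 + 22559/28997·R4.
R3 ← R3 + 16568/28997·R4.
Reading off the reduced rows gives u = 6, v = -5, w = -5, s = 3.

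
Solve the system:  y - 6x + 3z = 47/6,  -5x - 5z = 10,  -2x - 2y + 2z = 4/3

x = -3/2, y = 1/3, z = -1/2

Row-reduce the augmented matrix:
R1 ← R1 / (-6).
R2 ← R2 + 5·R1.
R3 ← R3 + 2·R1.
R2 ← R2 / (-5/6).
R1 ← R1 + 1/6·R2.
R3 ← R3 + 7/3·R2.
R3 ← R3 / (22).
R1 ← R1 − 1·R3.
R2 ← R2 − 9·R3.
Reading off the reduced rows gives x = -3/2, y = 1/3, z = -1/2.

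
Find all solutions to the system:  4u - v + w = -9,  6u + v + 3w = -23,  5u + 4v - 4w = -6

Row-reduce the augmented matrix:
R1 ← R1 / (4).
R2 ← R2 − 6·R1.
R3 ← R3 − 5·R1.
R2 ← R2 / (5/2).
R1 ← R1 + 1/4·R2.
R3 ← R3 − 21/4·R2.
R3 ← R3 / (-42/5).
R1 ← R1 − 2/5·R3.
R2 ← R2 − 3/5·R3.
Reading off the reduced rows gives u = -2, v = -2, w = -3.

u = -2, v = -2, w = -3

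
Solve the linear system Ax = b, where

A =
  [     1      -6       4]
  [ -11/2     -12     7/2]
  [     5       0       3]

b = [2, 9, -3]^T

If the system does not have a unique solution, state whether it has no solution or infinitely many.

no solution

Row-reduce:
R2 ← R2 + 11/2·R1.
R3 ← R3 − 5·R1.
R2 ← R2 / (-45).
R1 ← R1 + 6·R2.
R3 ← R3 − 30·R2.
Row 3 reduces to 0 = 1/3, a contradiction. The system is inconsistent.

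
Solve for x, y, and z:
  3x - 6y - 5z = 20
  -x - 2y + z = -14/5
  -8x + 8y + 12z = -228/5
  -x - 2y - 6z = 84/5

Row-reduce the augmented matrix:
R1 ← R1 / (3).
R2 ← R2 + 1·R1.
R3 ← R3 + 8·R1.
R4 ← R4 + 1·R1.
R2 ← R2 / (-4).
R1 ← R1 + 2·R2.
R3 ← R3 + 8·R2.
R4 ← R4 + 4·R2.
Swap R3 and R4.
R3 ← R3 / (-7).
R1 ← R1 + 4/3·R3.
R2 ← R2 − 1/6·R3.
R4 reduces to 0 = 0, so the extra equation is consistent.
Reading off the reduced rows gives x = 1, y = -1/2, z = -14/5.

x = 1, y = -1/2, z = -14/5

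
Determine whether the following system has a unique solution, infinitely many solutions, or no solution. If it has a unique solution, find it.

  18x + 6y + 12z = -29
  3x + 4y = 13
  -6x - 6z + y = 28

no solution

Row-reduce:
R1 ← R1 / (18).
R2 ← R2 − 3·R1.
R3 ← R3 + 6·R1.
R2 ← R2 / (3).
R1 ← R1 − 1/3·R2.
R3 ← R3 − 3·R2.
Row 3 reduces to 0 = 1/2, a contradiction. The system is inconsistent.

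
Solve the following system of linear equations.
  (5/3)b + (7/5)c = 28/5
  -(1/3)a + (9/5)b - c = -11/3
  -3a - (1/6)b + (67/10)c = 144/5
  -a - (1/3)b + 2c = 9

Row-reduce:
Swap R1 and R2.
R1 ← R1 / (-1/3).
R3 ← R3 + 3·R1.
R4 ← R4 + 1·R1.
R2 ← R2 / (5/3).
R1 ← R1 + 27/5·R2.
R3 ← R3 + 491/30·R2.
R4 ← R4 + 86/15·R2.
R3 ← R3 / (3681/125).
R1 ← R1 − 942/125·R3.
R2 ← R2 − 21/25·R3.
R4 ← R4 − 1227/125·R3.
Row 4 reduces to 0 = 1/3, a contradiction. The system is inconsistent.

no solution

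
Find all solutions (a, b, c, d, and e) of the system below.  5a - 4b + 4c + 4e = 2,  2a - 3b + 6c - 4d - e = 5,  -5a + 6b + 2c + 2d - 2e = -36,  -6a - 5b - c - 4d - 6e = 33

Row-reduce:
R1 ← R1 / (5).
R2 ← R2 − 2·R1.
R3 ← R3 + 5·R1.
R4 ← R4 + 6·R1.
R2 ← R2 / (-7/5).
R1 ← R1 + 4/5·R2.
R3 ← R3 − 2·R2.
R4 ← R4 + 49/5·R2.
R3 ← R3 / (86/7).
R1 ← R1 + 12/7·R3.
R2 ← R2 + 22/7·R3.
R4 ← R4 + 27·R3.
R4 ← R4 / (681/43).
R1 ← R1 − 76/43·R4.
R2 ← R2 − 82/43·R4.
R3 ← R3 + 13/43·R4.
Rank is 4 with 5 unknowns, leaving e free.

infinitely many solutions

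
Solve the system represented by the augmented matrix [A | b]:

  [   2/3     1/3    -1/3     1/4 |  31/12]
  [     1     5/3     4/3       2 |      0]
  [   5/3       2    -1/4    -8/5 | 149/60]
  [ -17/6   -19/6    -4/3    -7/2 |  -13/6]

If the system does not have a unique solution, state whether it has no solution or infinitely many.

no solution

Row-reduce:
R1 ← R1 / (2/3).
R2 ← R2 − 1·R1.
R3 ← R3 − 5/3·R1.
R4 ← R4 + 17/6·R1.
R2 ← R2 / (7/6).
R1 ← R1 − 1/2·R2.
R3 ← R3 − 7/6·R2.
R4 ← R4 + 7/4·R2.
R3 ← R3 / (-5/4).
R1 ← R1 + 9/7·R3.
R2 ← R2 − 11/7·R3.
Row 4 reduces to 0 = 3, a contradiction. The system is inconsistent.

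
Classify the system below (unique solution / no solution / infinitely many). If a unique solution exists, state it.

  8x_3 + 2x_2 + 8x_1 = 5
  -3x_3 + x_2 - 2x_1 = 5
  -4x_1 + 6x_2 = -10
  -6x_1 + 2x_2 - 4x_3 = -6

no solution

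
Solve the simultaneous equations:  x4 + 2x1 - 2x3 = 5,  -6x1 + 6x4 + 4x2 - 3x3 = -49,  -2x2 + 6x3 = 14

Row-reduce:
R1 ← R1 / (2).
R2 ← R2 + 6·R1.
R2 ← R2 / (4).
R3 ← R3 + 2·R2.
R3 ← R3 / (3/2).
R1 ← R1 + 1·R3.
R2 ← R2 + 9/4·R3.
Rank is 3 with 4 unknowns, leaving x4 free.

infinitely many solutions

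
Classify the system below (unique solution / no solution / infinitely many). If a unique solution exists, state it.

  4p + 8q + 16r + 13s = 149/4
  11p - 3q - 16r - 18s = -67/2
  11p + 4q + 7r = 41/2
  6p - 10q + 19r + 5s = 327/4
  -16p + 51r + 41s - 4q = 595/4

p = 2, q = -3, r = 3/2, s = 9/4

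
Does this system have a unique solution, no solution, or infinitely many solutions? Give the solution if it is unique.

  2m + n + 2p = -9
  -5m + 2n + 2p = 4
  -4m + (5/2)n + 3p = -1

Row-reduce:
R1 ← R1 / (2).
R2 ← R2 + 5·R1.
R3 ← R3 + 4·R1.
R2 ← R2 / (9/2).
R1 ← R1 − 1/2·R2.
R3 ← R3 − 9/2·R2.
Row 3 reduces to 0 = -1/2, a contradiction. The system is inconsistent.

no solution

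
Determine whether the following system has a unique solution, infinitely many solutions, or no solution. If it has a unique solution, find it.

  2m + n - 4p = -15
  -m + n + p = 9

Row-reduce:
R1 ← R1 / (2).
R2 ← R2 + 1·R1.
R2 ← R2 / (3/2).
R1 ← R1 − 1/2·R2.
Rank is 2 with 3 unknowns, leaving p free.

infinitely many solutions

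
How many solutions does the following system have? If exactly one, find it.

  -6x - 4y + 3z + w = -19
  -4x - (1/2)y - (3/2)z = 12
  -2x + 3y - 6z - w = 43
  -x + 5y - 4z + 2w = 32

Row-reduce:
R1 ← R1 / (-6).
R2 ← R2 + 4·R1.
R3 ← R3 + 2·R1.
R4 ← R4 + 1·R1.
R2 ← R2 / (13/6).
R1 ← R1 − 2/3·R2.
R3 ← R3 − 13/3·R2.
R4 ← R4 − 17/3·R2.
Swap R3 and R4.
R3 ← R3 / (121/26).
R1 ← R1 − 15/26·R3.
R2 ← R2 + 21/13·R3.
Rank is 3 with 4 unknowns, leaving w free.

infinitely many solutions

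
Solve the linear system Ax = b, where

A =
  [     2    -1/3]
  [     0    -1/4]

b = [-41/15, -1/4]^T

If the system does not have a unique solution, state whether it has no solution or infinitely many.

x_1 = -6/5, x_2 = 1

Row-reduce the augmented matrix:
R1 ← R1 / (2).
R2 ← R2 / (-1/4).
R1 ← R1 + 1/6·R2.
Reading off the reduced rows gives x_1 = -6/5, x_2 = 1.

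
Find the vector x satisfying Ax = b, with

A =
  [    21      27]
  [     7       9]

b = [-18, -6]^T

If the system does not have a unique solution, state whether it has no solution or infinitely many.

Row-reduce:
R1 ← R1 / (21).
R2 ← R2 − 7·R1.
Rank is 1 with 2 unknowns, leaving x_2 free.

infinitely many solutions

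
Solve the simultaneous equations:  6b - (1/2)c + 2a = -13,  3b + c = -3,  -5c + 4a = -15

Row-reduce:
R1 ← R1 / (2).
R3 ← R3 − 4·R1.
R2 ← R2 / (3).
R1 ← R1 − 3·R2.
R3 ← R3 + 12·R2.
Row 3 reduces to 0 = -1, a contradiction. The system is inconsistent.

no solution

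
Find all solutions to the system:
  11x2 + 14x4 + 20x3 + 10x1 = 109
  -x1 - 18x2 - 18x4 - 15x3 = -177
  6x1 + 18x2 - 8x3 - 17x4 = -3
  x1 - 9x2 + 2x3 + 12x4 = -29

x1 = -6, x2 = 5, x3 = 5, x4 = 1

Row-reduce the augmented matrix:
R1 ← R1 / (10).
R2 ← R2 + 1·R1.
R3 ← R3 − 6·R1.
R4 ← R4 − 1·R1.
R2 ← R2 / (-169/10).
R1 ← R1 − 11/10·R2.
R3 ← R3 − 57/5·R2.
R4 ← R4 + 101/10·R2.
R3 ← R3 / (-374/13).
R1 ← R1 − 15/13·R3.
R2 ← R2 − 10/13·R3.
R4 ← R4 − 101/13·R3.
R4 ← R4 / (51719/4862).
R1 ← R1 + 5583/4862·R4.
R2 ← R2 − 9/2431·R4.
R3 ← R3 − 6185/4862·R4.
Reading off the reduced rows gives x1 = -6, x2 = 5, x3 = 5, x4 = 1.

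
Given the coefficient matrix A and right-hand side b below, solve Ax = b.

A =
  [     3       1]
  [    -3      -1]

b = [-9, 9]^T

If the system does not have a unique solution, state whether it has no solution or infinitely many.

Row-reduce:
R1 ← R1 / (3).
R2 ← R2 + 3·R1.
Rank is 1 with 2 unknowns, leaving x_2 free.

infinitely many solutions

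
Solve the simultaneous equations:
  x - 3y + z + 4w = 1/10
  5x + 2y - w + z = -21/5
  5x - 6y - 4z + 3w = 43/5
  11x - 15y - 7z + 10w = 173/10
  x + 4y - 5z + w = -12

x = -1/5, y = -5/2, z = 0, w = -9/5

Row-reduce the augmented matrix:
R2 ← R2 − 5·R1.
R3 ← R3 − 5·R1.
R4 ← R4 − 11·R1.
R5 ← R5 − 1·R1.
R2 ← R2 / (17).
R1 ← R1 + 3·R2.
R3 ← R3 − 9·R2.
R4 ← R4 − 18·R2.
R5 ← R5 − 7·R2.
R3 ← R3 / (-117/17).
R1 ← R1 − 5/17·R3.
R2 ← R2 + 4/17·R3.
R4 ← R4 + 234/17·R3.
R5 ← R5 + 74/17·R3.
Swap R4 and R5.
R4 ← R4 / (1096/117).
R1 ← R1 − 5/117·R4.
R2 ← R2 + 121/117·R4.
R3 ← R3 − 100/117·R4.
R5 reduces to 0 = 0, so the extra equation is consistent.
Reading off the reduced rows gives x = -1/5, y = -5/2, z = 0, w = -9/5.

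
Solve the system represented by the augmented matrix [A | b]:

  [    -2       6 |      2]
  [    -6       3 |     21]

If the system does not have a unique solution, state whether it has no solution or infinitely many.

Row-reduce the augmented matrix:
R1 ← R1 / (-2).
R2 ← R2 + 6·R1.
R2 ← R2 / (-15).
R1 ← R1 + 3·R2.
Reading off the reduced rows gives x_1 = -4, x_2 = -1.

x_1 = -4, x_2 = -1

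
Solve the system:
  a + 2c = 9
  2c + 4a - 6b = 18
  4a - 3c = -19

Row-reduce the augmented matrix:
R2 ← R2 − 4·R1.
R3 ← R3 − 4·R1.
R2 ← R2 / (-6).
R3 ← R3 / (-11).
R1 ← R1 − 2·R3.
R2 ← R2 − 1·R3.
Reading off the reduced rows gives a = -1, b = -2, c = 5.

a = -1, b = -2, c = 5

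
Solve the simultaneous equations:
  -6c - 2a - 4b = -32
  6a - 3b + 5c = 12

Row-reduce:
R1 ← R1 / (-2).
R2 ← R2 − 6·R1.
R2 ← R2 / (-15).
R1 ← R1 − 2·R2.
Rank is 2 with 3 unknowns, leaving c free.

infinitely many solutions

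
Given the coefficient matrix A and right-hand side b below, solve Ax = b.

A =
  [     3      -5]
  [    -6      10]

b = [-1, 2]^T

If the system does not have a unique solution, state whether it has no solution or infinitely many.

Row-reduce:
R1 ← R1 / (3).
R2 ← R2 + 6·R1.
Rank is 1 with 2 unknowns, leaving x_2 free.

infinitely many solutions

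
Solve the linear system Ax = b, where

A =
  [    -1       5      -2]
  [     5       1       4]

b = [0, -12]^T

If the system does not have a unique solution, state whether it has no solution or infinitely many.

infinitely many solutions

Row-reduce:
R1 ← R1 / (-1).
R2 ← R2 − 5·R1.
R2 ← R2 / (26).
R1 ← R1 + 5·R2.
Rank is 2 with 3 unknowns, leaving x_3 free.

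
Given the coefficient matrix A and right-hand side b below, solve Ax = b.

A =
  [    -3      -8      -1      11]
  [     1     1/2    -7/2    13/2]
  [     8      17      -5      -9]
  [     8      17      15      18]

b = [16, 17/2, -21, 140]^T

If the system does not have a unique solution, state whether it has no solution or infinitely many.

Row-reduce:
R1 ← R1 / (-3).
R2 ← R2 − 1·R1.
R3 ← R3 − 8·R1.
R4 ← R4 − 8·R1.
R2 ← R2 / (-13/6).
R1 ← R1 − 8/3·R2.
R3 ← R3 + 13/3·R2.
R4 ← R4 + 13/3·R2.
Swap R3 and R4.
R3 ← R3 / (20).
R1 ← R1 + 57/13·R3.
R2 ← R2 − 23/13·R3.
Row 4 reduces to 0 = -6, a contradiction. The system is inconsistent.

no solution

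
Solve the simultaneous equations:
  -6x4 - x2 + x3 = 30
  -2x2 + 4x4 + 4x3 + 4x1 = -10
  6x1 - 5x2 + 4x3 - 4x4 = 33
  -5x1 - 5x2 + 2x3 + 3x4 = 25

Row-reduce the augmented matrix:
Swap R1 and R2.
R1 ← R1 / (4).
R3 ← R3 − 6·R1.
R4 ← R4 + 5·R1.
R2 ← R2 / (-1).
R1 ← R1 + 1/2·R2.
R3 ← R3 + 2·R2.
R4 ← R4 + 15/2·R2.
R3 ← R3 / (-4).
R1 ← R1 − 1/2·R3.
R2 ← R2 + 1·R3.
R4 ← R4 + 1/2·R3.
R4 ← R4 / (211/4).
R1 ← R1 − 17/4·R4.
R2 ← R2 − 11/2·R4.
R3 ← R3 + 1/2·R4.
Reading off the reduced rows gives x1 = -2, x2 = -5, x3 = 1, x4 = -4.

x1 = -2, x2 = -5, x3 = 1, x4 = -4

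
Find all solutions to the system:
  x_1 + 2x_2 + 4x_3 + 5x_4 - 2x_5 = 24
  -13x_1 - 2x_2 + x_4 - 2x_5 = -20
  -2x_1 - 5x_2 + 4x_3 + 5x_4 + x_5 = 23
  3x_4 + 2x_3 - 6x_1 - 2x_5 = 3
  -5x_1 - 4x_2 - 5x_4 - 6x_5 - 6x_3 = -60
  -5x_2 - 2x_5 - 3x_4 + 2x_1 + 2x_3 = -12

Row-reduce:
R2 ← R2 + 13·R1.
R3 ← R3 + 2·R1.
R4 ← R4 + 6·R1.
R5 ← R5 + 5·R1.
R6 ← R6 − 2·R1.
R2 ← R2 / (24).
R1 ← R1 − 2·R2.
R3 ← R3 + 1·R2.
R4 ← R4 − 12·R2.
R5 ← R5 − 6·R2.
R6 ← R6 + 9·R2.
R3 ← R3 / (85/6).
R1 ← R1 + 1/3·R3.
R2 ← R2 − 13/6·R3.
R5 ← R5 − 1·R3.
R6 ← R6 − 27/2·R3.
Swap R4 and R5.
R4 ← R4 / (191/85).
R1 ← R1 + 7/85·R4.
R2 ← R2 − 3/85·R4.
R3 ← R3 − 213/170·R4.
R6 ← R6 + 439/85·R4.
Swap R5 and R6.
R5 ← R5 / (-4687/191).
R1 ← R1 + 16/191·R5.
R2 ← R2 + 75/191·R5.
R3 ← R3 − 871/191·R5.
R4 ← R4 + 740/191·R5.
Row 6 reduces to 0 = 1, a contradiction. The system is inconsistent.

no solution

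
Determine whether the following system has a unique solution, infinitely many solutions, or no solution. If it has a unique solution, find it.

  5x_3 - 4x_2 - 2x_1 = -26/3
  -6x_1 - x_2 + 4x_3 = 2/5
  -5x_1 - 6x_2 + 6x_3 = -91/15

Row-reduce the augmented matrix:
R1 ← R1 / (-2).
R2 ← R2 + 6·R1.
R3 ← R3 + 5·R1.
R2 ← R2 / (11).
R1 ← R1 − 2·R2.
R3 ← R3 − 4·R2.
R3 ← R3 / (-5/2).
R1 ← R1 + 1/2·R3.
R2 ← R2 + 1·R3.
Reading off the reduced rows gives x_1 = -5/3, x_2 = 0, x_3 = -12/5.

x_1 = -5/3, x_2 = 0, x_3 = -12/5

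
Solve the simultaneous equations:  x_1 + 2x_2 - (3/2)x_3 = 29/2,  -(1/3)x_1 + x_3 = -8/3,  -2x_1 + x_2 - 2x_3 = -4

Row-reduce the augmented matrix:
R2 ← R2 + 1/3·R1.
R3 ← R3 + 2·R1.
R2 ← R2 / (2/3).
R1 ← R1 − 2·R2.
R3 ← R3 − 5·R2.
R3 ← R3 / (-35/4).
R1 ← R1 + 3·R3.
R2 ← R2 − 3/4·R3.
Reading off the reduced rows gives x_1 = 5, x_2 = 4, x_3 = -1.

x_1 = 5, x_2 = 4, x_3 = -1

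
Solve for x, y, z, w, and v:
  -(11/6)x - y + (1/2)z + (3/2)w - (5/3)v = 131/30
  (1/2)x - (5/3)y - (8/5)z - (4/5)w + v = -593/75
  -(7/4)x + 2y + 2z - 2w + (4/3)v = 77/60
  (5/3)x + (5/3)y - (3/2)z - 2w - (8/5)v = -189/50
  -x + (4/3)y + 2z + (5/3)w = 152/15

x = -1, y = 5/2, z = 2/5, w = 3, v = -1/5

Row-reduce the augmented matrix:
R1 ← R1 / (-11/6).
R2 ← R2 − 1/2·R1.
R3 ← R3 + 7/4·R1.
R4 ← R4 − 5/3·R1.
R5 ← R5 + 1·R1.
R2 ← R2 / (-64/33).
R1 ← R1 − 6/11·R2.
R3 ← R3 − 65/22·R2.
R4 ← R4 − 25/33·R2.
R5 ← R5 − 62/33·R2.
R3 ← R3 / (-181/256).
R1 ← R1 + 219/320·R3.
R2 ← R2 − 483/640·R3.
R4 ← R4 + 207/128·R3.
R5 ← R5 − 99/320·R3.
R4 ← R4 / (3049/362).
R1 ← R1 − 2688/905·R4.
R2 ← R2 + 3708/905·R4.
R3 ← R3 − 1031/181·R4.
R5 ← R5 + 3509/2715·R4.
R5 ← R5 / (903718/686025).
R1 ← R1 − 112808/76225·R5.
R2 ← R2 + 142003/76225·R5.
R3 ← R3 − 37506/15245·R5.
R4 ← R4 + 62398/45735·R5.
Reading off the reduced rows gives x = -1, y = 5/2, z = 2/5, w = 3, v = -1/5.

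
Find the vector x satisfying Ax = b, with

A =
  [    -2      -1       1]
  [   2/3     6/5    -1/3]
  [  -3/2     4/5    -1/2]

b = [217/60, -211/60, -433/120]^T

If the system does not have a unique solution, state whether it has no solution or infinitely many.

x_1 = 2/5, x_2 = -8/3, x_3 = 7/4

Row-reduce the augmented matrix:
R1 ← R1 / (-2).
R2 ← R2 − 2/3·R1.
R3 ← R3 + 3/2·R1.
R2 ← R2 / (13/15).
R1 ← R1 − 1/2·R2.
R3 ← R3 − 31/20·R2.
R3 ← R3 / (-5/4).
R1 ← R1 + 1/2·R3.
Reading off the reduced rows gives x_1 = 2/5, x_2 = -8/3, x_3 = 7/4.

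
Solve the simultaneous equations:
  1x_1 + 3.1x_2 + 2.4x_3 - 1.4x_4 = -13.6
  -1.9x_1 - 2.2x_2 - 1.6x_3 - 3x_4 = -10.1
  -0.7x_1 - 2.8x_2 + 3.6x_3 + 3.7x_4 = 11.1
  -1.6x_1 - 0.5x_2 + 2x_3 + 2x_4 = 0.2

x_1 = 3, x_2 = -2, x_3 = -2, x_4 = 4

Row-reduce the augmented matrix:
R2 ← R2 + 19/10·R1.
R3 ← R3 + 7/10·R1.
R4 ← R4 + 8/5·R1.
R2 ← R2 / (369/100).
R1 ← R1 − 31/10·R2.
R3 ← R3 + 63/100·R2.
R4 ← R4 − 223/50·R2.
R3 ← R3 / (1186/205).
R1 ← R1 + 32/369·R3.
R2 ← R2 − 296/369·R3.
R4 ← R4 − 4174/1845·R3.
R4 ← R4 / (315701/53370).
R1 ← R1 − 18046/5337·R4.
R2 ← R2 + 9484/5337·R4.
R3 ← R3 − 719/2372·R4.
Reading off the reduced rows gives x_1 = 3, x_2 = -2, x_3 = -2, x_4 = 4.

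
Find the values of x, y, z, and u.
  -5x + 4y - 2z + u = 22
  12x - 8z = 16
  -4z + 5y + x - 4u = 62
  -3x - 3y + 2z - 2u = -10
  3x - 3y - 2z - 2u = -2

x = 0, y = 6, z = -2, u = -6

Row-reduce the augmented matrix:
R1 ← R1 / (-5).
R2 ← R2 − 12·R1.
R3 ← R3 − 1·R1.
R4 ← R4 + 3·R1.
R5 ← R5 − 3·R1.
R2 ← R2 / (48/5).
R1 ← R1 + 4/5·R2.
R3 ← R3 − 29/5·R2.
R4 ← R4 + 27/5·R2.
R5 ← R5 + 3/5·R2.
R3 ← R3 / (10/3).
R1 ← R1 + 2/3·R3.
R2 ← R2 + 4/3·R3.
R4 ← R4 + 4·R3.
R5 ← R5 + 4·R3.
R4 ← R4 / (-151/20).
R1 ← R1 + 21/20·R4.
R2 ← R2 + 37/20·R4.
R3 ← R3 + 63/40·R4.
R5 ← R5 + 151/20·R4.
R5 reduces to 0 = 0, so the extra equation is consistent.
Reading off the reduced rows gives x = 0, y = 6, z = -2, u = -6.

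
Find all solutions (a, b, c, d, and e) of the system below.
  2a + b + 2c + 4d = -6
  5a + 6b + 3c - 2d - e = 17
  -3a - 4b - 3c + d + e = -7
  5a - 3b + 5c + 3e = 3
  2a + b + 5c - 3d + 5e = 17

a = 2, b = 2, c = -2, d = -2, e = 3

Row-reduce the augmented matrix:
R1 ← R1 / (2).
R2 ← R2 − 5·R1.
R3 ← R3 + 3·R1.
R4 ← R4 − 5·R1.
R5 ← R5 − 2·R1.
R2 ← R2 / (7/2).
R1 ← R1 − 1/2·R2.
R3 ← R3 + 5/2·R2.
R4 ← R4 + 11/2·R2.
R3 ← R3 / (-10/7).
R1 ← R1 − 9/7·R3.
R2 ← R2 + 4/7·R3.
R4 ← R4 + 22/7·R3.
R5 ← R5 − 3·R3.
R4 ← R4 / (-127/5).
R1 ← R1 − 23/10·R4.
R2 ← R2 + 14/5·R4.
R3 ← R3 − 11/10·R4.
R5 ← R5 + 103/10·R4.
R5 ← R5 / (670/127).
R1 ← R1 − 60/127·R5.
R2 ← R2 + 62/127·R5.
R3 ← R3 + 21/127·R5.
R4 ← R4 + 4/127·R5.
Reading off the reduced rows gives a = 2, b = 2, c = -2, d = -2, e = 3.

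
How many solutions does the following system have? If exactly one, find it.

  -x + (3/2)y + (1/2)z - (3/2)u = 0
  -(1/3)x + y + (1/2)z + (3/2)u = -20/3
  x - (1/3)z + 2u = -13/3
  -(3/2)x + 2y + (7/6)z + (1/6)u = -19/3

x = 2, y = -2, z = 1, u = -3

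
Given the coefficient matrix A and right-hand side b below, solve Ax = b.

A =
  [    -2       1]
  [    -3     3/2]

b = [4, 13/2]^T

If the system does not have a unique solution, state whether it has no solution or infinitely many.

no solution

Row-reduce:
R1 ← R1 / (-2).
R2 ← R2 + 3·R1.
Row 2 reduces to 0 = 1/2, a contradiction. The system is inconsistent.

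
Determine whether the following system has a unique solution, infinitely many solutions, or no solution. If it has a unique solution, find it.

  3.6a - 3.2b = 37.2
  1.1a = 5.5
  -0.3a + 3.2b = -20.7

a = 5, b = -6

Row-reduce the augmented matrix:
R1 ← R1 / (18/5).
R2 ← R2 − 11/10·R1.
R3 ← R3 + 3/10·R1.
R2 ← R2 / (44/45).
R1 ← R1 + 8/9·R2.
R3 ← R3 − 44/15·R2.
R3 reduces to 0 = 0, so the extra equation is consistent.
Reading off the reduced rows gives a = 5, b = -6.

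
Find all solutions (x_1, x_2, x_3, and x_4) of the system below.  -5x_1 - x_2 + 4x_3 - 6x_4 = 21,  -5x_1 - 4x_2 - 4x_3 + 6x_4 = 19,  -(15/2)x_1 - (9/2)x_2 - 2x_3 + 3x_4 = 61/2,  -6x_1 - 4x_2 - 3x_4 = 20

no solution

Row-reduce:
R1 ← R1 / (-5).
R2 ← R2 + 5·R1.
R3 ← R3 + 15/2·R1.
R4 ← R4 + 6·R1.
R2 ← R2 / (-3).
R1 ← R1 − 1/5·R2.
R3 ← R3 + 3·R2.
R4 ← R4 + 14/5·R2.
Swap R3 and R4.
R3 ← R3 / (8/3).
R1 ← R1 + 4/3·R3.
R2 ← R2 − 8/3·R3.
Row 4 reduces to 0 = 1, a contradiction. The system is inconsistent.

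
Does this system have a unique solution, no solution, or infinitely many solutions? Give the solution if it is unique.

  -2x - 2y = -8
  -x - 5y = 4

From equation 2: x = -4 − 5·y.
Substitute into equation 1 and solve: y = -2.
Then x = 6.

x = 6, y = -2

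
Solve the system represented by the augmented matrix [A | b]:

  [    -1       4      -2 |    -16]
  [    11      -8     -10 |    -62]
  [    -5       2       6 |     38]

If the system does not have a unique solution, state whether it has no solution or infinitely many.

Row-reduce:
R1 ← R1 / (-1).
R2 ← R2 − 11·R1.
R3 ← R3 + 5·R1.
R2 ← R2 / (36).
R1 ← R1 + 4·R2.
R3 ← R3 + 18·R2.
Row 3 reduces to 0 = -1, a contradiction. The system is inconsistent.

no solution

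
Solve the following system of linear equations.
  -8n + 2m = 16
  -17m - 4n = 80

m = -4, n = -3

Row-reduce the augmented matrix:
R1 ← R1 / (2).
R2 ← R2 + 17·R1.
R2 ← R2 / (-72).
R1 ← R1 + 4·R2.
Reading off the reduced rows gives m = -4, n = -3.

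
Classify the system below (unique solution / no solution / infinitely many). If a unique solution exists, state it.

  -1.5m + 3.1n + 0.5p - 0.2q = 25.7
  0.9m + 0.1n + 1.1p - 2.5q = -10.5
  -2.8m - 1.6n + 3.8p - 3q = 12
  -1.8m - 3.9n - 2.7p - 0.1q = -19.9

m = -6, n = 5, p = 4, q = 4

Row-reduce the augmented matrix:
R1 ← R1 / (-3/2).
R2 ← R2 − 9/10·R1.
R3 ← R3 + 14/5·R1.
R4 ← R4 + 9/5·R1.
R2 ← R2 / (49/25).
R1 ← R1 + 31/15·R2.
R3 ← R3 + 554/75·R2.
R4 ← R4 + 381/50·R2.
R3 ← R3 / (57/7).
R1 ← R1 − 8/7·R3.
R2 ← R2 − 5/7·R3.
R4 ← R4 − 15/7·R3.
R4 ← R4 / (-10783/1596).
R1 ← R1 + 10471/11970·R4.
R2 ← R2 + 575/2394·R4.
R3 ← R3 + 9188/5985·R4.
Reading off the reduced rows gives m = -6, n = 5, p = 4, q = 4.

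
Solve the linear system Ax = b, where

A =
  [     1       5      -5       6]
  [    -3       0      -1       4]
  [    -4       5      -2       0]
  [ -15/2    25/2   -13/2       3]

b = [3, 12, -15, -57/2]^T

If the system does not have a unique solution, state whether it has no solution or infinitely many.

infinitely many solutions

Row-reduce:
R2 ← R2 + 3·R1.
R3 ← R3 + 4·R1.
R4 ← R4 + 15/2·R1.
R2 ← R2 / (15).
R1 ← R1 − 5·R2.
R3 ← R3 − 25·R2.
R4 ← R4 − 50·R2.
R3 ← R3 / (14/3).
R1 ← R1 − 1/3·R3.
R2 ← R2 + 16/15·R3.
R4 ← R4 − 28/3·R3.
Rank is 3 with 4 unknowns, leaving x_4 free.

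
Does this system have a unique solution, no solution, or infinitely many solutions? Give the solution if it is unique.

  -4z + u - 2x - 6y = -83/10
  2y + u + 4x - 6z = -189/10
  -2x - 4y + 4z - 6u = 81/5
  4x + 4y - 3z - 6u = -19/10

x = -13/5, y = 1, z = 3/2, u = -3/2

Row-reduce the augmented matrix:
R1 ← R1 / (-2).
R2 ← R2 − 4·R1.
R3 ← R3 + 2·R1.
R4 ← R4 − 4·R1.
R2 ← R2 / (-10).
R1 ← R1 − 3·R2.
R3 ← R3 − 2·R2.
R4 ← R4 + 8·R2.
R3 ← R3 / (26/5).
R1 ← R1 + 11/5·R3.
R2 ← R2 − 7/5·R3.
R4 ← R4 − 1/5·R3.
R4 ← R4 / (-80/13).
R1 ← R1 + 30/13·R4.
R2 ← R2 − 37/26·R4.
R3 ← R3 + 16/13·R4.
Reading off the reduced rows gives x = -13/5, y = 1, z = 3/2, u = -3/2.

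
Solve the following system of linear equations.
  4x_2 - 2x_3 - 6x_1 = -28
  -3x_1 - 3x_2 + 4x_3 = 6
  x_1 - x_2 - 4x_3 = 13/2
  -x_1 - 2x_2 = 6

Row-reduce:
R1 ← R1 / (-6).
R2 ← R2 + 3·R1.
R3 ← R3 − 1·R1.
R4 ← R4 + 1·R1.
R2 ← R2 / (-5).
R1 ← R1 + 2/3·R2.
R3 ← R3 + 1/3·R2.
R4 ← R4 + 8/3·R2.
R3 ← R3 / (-14/3).
R1 ← R1 + 1/3·R3.
R2 ← R2 + 1·R3.
R4 ← R4 + 7/3·R3.
Row 4 reduces to 0 = -1/4, a contradiction. The system is inconsistent.

no solution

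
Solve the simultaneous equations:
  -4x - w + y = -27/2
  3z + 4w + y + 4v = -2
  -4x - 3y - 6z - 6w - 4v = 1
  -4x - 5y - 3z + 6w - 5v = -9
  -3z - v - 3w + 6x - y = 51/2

x = 3, y = -2, z = -2, w = -1/2, v = 2

Row-reduce the augmented matrix:
R1 ← R1 / (-4).
R3 ← R3 + 4·R1.
R4 ← R4 + 4·R1.
R5 ← R5 − 6·R1.
R1 ← R1 + 1/4·R2.
R3 ← R3 + 4·R2.
R4 ← R4 + 6·R2.
R5 ← R5 − 1/2·R2.
R3 ← R3 / (6).
R1 ← R1 − 3/4·R3.
R2 ← R2 − 3·R3.
R4 ← R4 − 15·R3.
R5 ← R5 + 9/2·R3.
R4 ← R4 / (7/2).
R1 ← R1 + 1/8·R4.
R2 ← R2 + 3/2·R4.
R3 ← R3 − 11/6·R4.
R5 ← R5 − 7/4·R4.
R5 ← R5 / (23/2).
R1 ← R1 + 25/28·R5.
R2 ← R2 + 47/7·R5.
R3 ← R3 − 163/21·R5.
R4 ← R4 + 22/7·R5.
Reading off the reduced rows gives x = 3, y = -2, z = -2, w = -1/2, v = 2.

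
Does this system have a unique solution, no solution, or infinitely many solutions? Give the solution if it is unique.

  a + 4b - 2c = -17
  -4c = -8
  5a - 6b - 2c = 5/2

a = -2, b = -11/4, c = 2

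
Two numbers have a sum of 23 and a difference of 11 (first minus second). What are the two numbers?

Let x = first number, y = second number.
  x + y = 23
  x - y = 11
Row-reduce the augmented matrix:
R2 ← R2 − 1·R1.
R2 ← R2 / (-2).
R1 ← R1 − 1·R2.
Reading off the reduced rows gives x = 17, y = 6.

first number: 17, second number: 6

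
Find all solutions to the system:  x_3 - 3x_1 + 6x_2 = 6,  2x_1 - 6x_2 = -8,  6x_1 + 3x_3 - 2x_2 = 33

x_1 = 5, x_2 = 3, x_3 = 3

Row-reduce the augmented matrix:
R1 ← R1 / (-3).
R2 ← R2 − 2·R1.
R3 ← R3 − 6·R1.
R2 ← R2 / (-2).
R1 ← R1 + 2·R2.
R3 ← R3 − 10·R2.
R3 ← R3 / (25/3).
R1 ← R1 + 1·R3.
R2 ← R2 + 1/3·R3.
Reading off the reduced rows gives x_1 = 5, x_2 = 3, x_3 = 3.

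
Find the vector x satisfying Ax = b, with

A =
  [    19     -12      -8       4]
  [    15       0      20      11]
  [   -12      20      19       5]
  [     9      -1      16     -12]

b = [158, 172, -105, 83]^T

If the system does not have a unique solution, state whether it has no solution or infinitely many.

Row-reduce the augmented matrix:
R1 ← R1 / (19).
R2 ← R2 − 15·R1.
R3 ← R3 + 12·R1.
R4 ← R4 − 9·R1.
R2 ← R2 / (180/19).
R1 ← R1 + 12/19·R2.
R3 ← R3 − 236/19·R2.
R4 ← R4 − 89/19·R2.
R3 ← R3 / (-185/9).
R1 ← R1 − 4/3·R3.
R2 ← R2 − 25/9·R3.
R4 ← R4 − 61/9·R3.
R4 ← R4 / (-69119/3700).
R1 ← R1 − 513/925·R4.
R2 ← R2 − 337/740·R4.
R3 ← R3 − 124/925·R4.
Reading off the reduced rows gives x_1 = 6, x_2 = -5, x_3 = 3, x_4 = 2.

x_1 = 6, x_2 = -5, x_3 = 3, x_4 = 2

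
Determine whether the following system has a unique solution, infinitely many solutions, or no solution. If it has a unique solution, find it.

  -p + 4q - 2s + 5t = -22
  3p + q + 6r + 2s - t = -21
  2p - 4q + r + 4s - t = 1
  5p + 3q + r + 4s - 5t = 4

infinitely many solutions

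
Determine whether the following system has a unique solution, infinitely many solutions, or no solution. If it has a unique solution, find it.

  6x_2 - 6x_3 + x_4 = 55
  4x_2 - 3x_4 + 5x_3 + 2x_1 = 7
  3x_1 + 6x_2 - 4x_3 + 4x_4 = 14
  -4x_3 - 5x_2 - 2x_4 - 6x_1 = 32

Row-reduce the augmented matrix:
Swap R1 and R2.
R1 ← R1 / (2).
R3 ← R3 − 3·R1.
R4 ← R4 + 6·R1.
R2 ← R2 / (6).
R1 ← R1 − 2·R2.
R4 ← R4 − 7·R2.
R3 ← R3 / (-23/2).
R1 ← R1 − 9/2·R3.
R2 ← R2 + 1·R3.
R4 ← R4 − 18·R3.
R4 ← R4 / (157/138).
R1 ← R1 − 103/69·R4.
R2 ← R2 + 79/138·R4.
R3 ← R3 + 17/23·R4.
Reading off the reduced rows gives x_1 = -6, x_2 = 6, x_3 = -4, x_4 = -5.

x_1 = -6, x_2 = 6, x_3 = -4, x_4 = -5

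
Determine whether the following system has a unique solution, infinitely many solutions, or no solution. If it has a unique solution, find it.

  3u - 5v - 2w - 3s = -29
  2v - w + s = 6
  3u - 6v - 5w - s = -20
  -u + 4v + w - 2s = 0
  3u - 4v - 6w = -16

Row-reduce:
R1 ← R1 / (3).
R3 ← R3 − 3·R1.
R4 ← R4 + 1·R1.
R5 ← R5 − 3·R1.
R2 ← R2 / (2).
R1 ← R1 + 5/3·R2.
R3 ← R3 + 1·R2.
R4 ← R4 − 7/3·R2.
R5 ← R5 − 1·R2.
R3 ← R3 / (-7/2).
R1 ← R1 + 3/2·R3.
R2 ← R2 + 1/2·R3.
R4 ← R4 − 3/2·R3.
R5 ← R5 + 7/2·R3.
R4 ← R4 / (-65/21).
R1 ← R1 + 26/21·R4.
R2 ← R2 − 1/7·R4.
R3 ← R3 + 5/7·R4.
Row 5 reduces to 0 = -2, a contradiction. The system is inconsistent.

no solution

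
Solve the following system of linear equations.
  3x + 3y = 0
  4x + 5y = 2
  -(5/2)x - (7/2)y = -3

Row-reduce:
R1 ← R1 / (3).
R2 ← R2 − 4·R1.
R3 ← R3 + 5/2·R1.
R1 ← R1 − 1·R2.
R3 ← R3 + 1·R2.
Row 3 reduces to 0 = -1, a contradiction. The system is inconsistent.

no solution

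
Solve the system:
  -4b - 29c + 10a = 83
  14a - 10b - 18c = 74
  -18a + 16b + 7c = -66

Row-reduce:
R1 ← R1 / (10).
R2 ← R2 − 14·R1.
R3 ← R3 + 18·R1.
R2 ← R2 / (-22/5).
R1 ← R1 + 2/5·R2.
R3 ← R3 − 44/5·R2.
Row 3 reduces to 0 = -1, a contradiction. The system is inconsistent.

no solution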